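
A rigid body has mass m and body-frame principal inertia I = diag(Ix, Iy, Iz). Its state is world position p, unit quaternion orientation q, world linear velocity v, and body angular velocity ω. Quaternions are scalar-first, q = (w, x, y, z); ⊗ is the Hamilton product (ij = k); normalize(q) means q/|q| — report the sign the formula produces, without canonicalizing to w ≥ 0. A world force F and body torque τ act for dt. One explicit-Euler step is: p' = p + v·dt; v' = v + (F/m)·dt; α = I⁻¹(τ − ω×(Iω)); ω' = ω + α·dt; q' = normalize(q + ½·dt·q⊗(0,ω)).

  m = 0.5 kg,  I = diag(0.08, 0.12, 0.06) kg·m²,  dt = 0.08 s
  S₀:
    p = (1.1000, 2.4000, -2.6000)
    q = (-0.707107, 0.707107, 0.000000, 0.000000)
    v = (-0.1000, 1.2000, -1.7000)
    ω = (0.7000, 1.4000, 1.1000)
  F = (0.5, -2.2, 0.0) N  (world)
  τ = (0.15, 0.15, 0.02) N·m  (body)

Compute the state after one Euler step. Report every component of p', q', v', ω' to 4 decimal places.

p' = (1.0920, 2.4960, -2.7360)
q' = (-0.7248, 0.6853, -0.0705, 0.0085)
v' = (-0.0200, 0.8480, -1.7000)
ω' = (0.9424, 1.4897, 1.0744)

gyro term ω×Iω = (-0.0924, 0.0154, 0.0392)
α = I⁻¹(τ − ω×Iω) = (3.0300, 1.1217, -0.3200)
ω + α·dt = (0.9424, 1.4897, 1.0744)
q⊗(0,ω) = (-0.4949749, -0.4949749, -1.7677675, 0.2121321)
q' = normalize(q + ½dt·q⊗(0,ω)) = (-0.7248, 0.6853, -0.0705, 0.0085)
linear accel F/m = (1.0000, -4.4000, 0.0000)
p' = p + v·dt = (1.0920, 2.4960, -2.7360)
new velocity v' = (-0.0200, 0.8480, -1.7000)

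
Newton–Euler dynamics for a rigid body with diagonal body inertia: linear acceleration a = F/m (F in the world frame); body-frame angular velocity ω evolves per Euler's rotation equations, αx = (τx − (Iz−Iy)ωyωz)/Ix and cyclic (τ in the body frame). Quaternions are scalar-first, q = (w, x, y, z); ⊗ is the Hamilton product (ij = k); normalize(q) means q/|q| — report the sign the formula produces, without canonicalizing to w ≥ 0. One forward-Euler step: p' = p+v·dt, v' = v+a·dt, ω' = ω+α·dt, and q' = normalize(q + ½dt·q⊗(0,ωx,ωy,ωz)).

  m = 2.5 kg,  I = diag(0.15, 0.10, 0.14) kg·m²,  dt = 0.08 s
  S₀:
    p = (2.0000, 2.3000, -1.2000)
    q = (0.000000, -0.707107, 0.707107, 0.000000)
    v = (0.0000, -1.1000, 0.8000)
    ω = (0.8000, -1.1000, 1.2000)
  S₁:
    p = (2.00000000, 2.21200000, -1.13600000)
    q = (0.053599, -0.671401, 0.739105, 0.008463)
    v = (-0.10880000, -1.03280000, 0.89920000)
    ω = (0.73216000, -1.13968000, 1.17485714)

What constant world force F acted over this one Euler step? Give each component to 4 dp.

F = (-3.4000, 2.1000, 3.1000)

v₁ − v₀ = (-0.10880000, 0.06720000, 0.09920000)
applied force F = (-3.4000, 2.1000, 3.1000)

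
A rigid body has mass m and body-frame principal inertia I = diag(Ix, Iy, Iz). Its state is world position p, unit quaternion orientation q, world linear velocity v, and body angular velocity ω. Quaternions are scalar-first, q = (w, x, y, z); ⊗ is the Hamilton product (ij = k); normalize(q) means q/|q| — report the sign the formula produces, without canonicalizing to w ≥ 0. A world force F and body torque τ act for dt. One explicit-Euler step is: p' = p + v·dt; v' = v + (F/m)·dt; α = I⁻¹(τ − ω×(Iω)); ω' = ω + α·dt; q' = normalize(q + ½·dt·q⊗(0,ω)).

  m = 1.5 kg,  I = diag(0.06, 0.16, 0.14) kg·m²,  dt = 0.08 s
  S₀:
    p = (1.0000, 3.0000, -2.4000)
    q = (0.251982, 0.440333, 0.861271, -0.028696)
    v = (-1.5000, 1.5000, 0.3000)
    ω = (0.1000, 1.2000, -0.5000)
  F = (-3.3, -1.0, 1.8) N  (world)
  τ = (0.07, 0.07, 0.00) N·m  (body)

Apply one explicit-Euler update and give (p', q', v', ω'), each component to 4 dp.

p' = (0.8800, 3.1200, -2.3760)
q' = (0.2080, 0.4249, 0.8809, -0.0160)
v' = (-1.6760, 1.4467, 0.3960)
ω' = (0.1773, 1.2330, -0.5069)

precession coupling ω×(Iω) = (0.0120, 0.0040, 0.0120)
α = I⁻¹(τ − ω×Iω) = (0.9667, 0.4125, -0.0857)
new body rate ω' = (0.1773, 1.2330, -0.5069)
2q̇ = q⊗(0,ω) = (-1.0919065, -0.3710021, 0.5196753, 0.3162815)
q' = normalize(q + ½dt·q⊗(0,ω)) = (0.2080, 0.4249, 0.8809, -0.0160)
a = (-2.2000, -0.6667, 1.2000)
p' = p + v·dt = (0.8800, 3.1200, -2.3760)
new velocity v' = (-1.6760, 1.4467, 0.3960)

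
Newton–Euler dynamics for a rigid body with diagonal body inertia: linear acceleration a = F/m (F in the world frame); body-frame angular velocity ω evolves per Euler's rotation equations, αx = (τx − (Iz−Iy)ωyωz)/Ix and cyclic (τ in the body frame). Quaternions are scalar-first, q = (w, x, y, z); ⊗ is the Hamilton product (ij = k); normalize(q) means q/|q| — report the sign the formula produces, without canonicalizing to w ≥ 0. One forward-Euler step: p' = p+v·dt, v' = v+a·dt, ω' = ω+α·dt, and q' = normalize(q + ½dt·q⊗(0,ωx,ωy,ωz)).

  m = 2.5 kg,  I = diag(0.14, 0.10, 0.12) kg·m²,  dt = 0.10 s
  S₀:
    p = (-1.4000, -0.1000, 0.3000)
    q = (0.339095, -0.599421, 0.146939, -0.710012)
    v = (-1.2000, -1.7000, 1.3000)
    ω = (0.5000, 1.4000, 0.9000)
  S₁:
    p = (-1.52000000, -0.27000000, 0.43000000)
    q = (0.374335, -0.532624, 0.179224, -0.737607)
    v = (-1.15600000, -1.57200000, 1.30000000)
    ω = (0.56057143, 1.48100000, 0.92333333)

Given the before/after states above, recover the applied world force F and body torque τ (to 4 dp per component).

F = (1.1000, 3.2000, 0.0000)
τ = (0.1100, 0.0900, 0.0000)

Δv = v₁−v₀ = (0.04400000, 0.12800000, 0.00000000)
F = m·Δv/dt = (1.1000, 3.2000, 0.0000)
Δω = ω₁−ω₀ = (0.06057143, 0.08100000, 0.02333333)
gyro term ω₀×Iω₀ = (0.0252, 0.0090, -0.0280)
τ = I·(Δω/dt) + ω₀×(Iω₀) = (0.1100, 0.0900, 0.0000)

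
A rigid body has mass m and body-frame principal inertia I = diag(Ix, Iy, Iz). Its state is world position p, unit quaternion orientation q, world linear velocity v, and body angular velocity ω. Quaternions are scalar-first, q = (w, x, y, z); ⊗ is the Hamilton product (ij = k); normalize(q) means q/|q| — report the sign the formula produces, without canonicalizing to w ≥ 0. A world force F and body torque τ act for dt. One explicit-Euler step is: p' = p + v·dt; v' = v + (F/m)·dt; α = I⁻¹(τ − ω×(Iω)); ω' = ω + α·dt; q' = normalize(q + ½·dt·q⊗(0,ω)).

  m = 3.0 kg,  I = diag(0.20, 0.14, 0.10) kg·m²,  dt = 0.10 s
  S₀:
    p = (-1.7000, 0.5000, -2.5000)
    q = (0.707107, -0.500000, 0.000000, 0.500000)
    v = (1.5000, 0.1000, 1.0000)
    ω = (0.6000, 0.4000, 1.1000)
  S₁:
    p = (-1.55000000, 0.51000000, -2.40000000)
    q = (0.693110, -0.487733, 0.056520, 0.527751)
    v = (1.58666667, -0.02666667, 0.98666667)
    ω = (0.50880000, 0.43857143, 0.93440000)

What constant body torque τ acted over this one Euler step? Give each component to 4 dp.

τ = (-0.2000, 0.1200, -0.1800)

ω₁ − ω₀ = (-0.09120000, 0.03857143, -0.16560000)
ω₀×(Iω₀) = (-0.0176, 0.0660, -0.0144)
applied torque τ = (-0.2000, 0.1200, -0.1800)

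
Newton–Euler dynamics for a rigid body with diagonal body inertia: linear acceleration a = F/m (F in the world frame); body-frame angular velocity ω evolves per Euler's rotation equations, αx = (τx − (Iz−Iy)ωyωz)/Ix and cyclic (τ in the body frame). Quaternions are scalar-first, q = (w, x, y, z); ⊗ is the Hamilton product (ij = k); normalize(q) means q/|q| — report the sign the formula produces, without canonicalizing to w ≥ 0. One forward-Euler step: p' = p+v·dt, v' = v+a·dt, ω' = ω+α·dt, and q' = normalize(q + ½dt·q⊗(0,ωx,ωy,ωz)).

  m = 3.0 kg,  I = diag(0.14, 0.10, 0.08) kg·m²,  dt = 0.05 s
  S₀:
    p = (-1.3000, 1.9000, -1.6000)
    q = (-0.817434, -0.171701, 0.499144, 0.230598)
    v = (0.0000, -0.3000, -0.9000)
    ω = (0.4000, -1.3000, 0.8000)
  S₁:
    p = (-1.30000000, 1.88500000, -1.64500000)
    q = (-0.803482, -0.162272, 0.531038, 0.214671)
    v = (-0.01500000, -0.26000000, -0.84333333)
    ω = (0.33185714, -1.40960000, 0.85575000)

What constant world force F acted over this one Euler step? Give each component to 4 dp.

F = (-0.9000, 2.4000, 3.4000)

Δv = v₁−v₀ = (-0.01500000, 0.04000000, 0.05666667)
applied force F = (-0.9000, 2.4000, 3.4000)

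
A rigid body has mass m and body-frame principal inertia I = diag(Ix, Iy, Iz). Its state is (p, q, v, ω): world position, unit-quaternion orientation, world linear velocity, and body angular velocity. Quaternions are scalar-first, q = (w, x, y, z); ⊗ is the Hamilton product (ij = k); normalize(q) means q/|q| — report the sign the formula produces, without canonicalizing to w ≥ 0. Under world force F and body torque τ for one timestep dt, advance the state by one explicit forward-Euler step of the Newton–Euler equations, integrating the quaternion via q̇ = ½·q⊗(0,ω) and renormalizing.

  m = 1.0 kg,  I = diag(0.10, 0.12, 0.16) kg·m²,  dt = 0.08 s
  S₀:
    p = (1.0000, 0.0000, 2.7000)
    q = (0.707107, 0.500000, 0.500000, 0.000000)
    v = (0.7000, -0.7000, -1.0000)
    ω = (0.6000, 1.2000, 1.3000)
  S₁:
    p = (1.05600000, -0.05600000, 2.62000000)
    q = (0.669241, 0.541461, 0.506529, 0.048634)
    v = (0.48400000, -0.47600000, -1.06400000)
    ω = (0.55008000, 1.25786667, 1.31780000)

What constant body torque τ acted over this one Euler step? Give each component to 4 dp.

rate change Δω = (-0.04992000, 0.05786667, 0.01780000)
precession coupling = (0.0624, -0.0468, 0.0144)
applied torque τ = (0.0000, 0.0400, 0.0500)

τ = (0.0000, 0.0400, 0.0500)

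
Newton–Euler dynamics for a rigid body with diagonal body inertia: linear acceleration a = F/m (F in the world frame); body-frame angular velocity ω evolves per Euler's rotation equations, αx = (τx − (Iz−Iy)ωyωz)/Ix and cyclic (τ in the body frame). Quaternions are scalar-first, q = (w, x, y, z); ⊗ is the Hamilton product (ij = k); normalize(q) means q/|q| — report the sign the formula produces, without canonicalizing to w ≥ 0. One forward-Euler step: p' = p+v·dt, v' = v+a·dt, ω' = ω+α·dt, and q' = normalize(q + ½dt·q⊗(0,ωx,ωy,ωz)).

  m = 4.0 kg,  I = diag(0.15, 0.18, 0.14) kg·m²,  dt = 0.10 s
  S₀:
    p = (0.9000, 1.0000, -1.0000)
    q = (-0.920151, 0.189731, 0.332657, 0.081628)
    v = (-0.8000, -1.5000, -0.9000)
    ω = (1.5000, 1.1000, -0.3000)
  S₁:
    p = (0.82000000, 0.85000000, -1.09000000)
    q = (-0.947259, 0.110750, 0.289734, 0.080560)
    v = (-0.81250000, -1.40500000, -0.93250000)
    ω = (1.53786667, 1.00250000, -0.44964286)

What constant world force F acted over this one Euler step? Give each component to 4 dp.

F = (-0.5000, 3.8000, -1.3000)

v₁ − v₀ = (-0.01250000, 0.09500000, -0.03250000)
applied force F = (-0.5000, 3.8000, -1.3000)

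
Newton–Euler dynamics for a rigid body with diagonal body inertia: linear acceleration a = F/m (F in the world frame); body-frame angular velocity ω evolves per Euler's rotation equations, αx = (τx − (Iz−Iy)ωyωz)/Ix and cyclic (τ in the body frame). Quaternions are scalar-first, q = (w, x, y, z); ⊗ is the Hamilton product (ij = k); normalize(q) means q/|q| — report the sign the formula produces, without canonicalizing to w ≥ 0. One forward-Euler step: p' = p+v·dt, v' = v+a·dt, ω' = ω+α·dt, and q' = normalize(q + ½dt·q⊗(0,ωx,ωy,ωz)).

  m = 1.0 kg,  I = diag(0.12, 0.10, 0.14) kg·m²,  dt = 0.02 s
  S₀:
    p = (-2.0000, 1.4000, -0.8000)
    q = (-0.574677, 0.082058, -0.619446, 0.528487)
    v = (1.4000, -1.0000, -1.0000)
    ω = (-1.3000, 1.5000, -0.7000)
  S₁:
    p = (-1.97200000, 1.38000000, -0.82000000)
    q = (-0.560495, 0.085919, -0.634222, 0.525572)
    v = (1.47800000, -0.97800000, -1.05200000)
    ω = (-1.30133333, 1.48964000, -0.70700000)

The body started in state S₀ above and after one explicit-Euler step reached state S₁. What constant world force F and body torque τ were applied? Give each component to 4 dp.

v₁ − v₀ = (0.07800000, 0.02200000, -0.05200000)
F = m·Δv/dt = (3.9000, 1.1000, -2.6000)
Δω = ω₁−ω₀ = (-0.00133333, -0.01036000, -0.00700000)
gyro term ω₀×Iω₀ = (-0.0420, -0.0182, 0.0390)
I·α + gyro = (-0.0500, -0.0700, -0.0100)

F = (3.9000, 1.1000, -2.6000)
τ = (-0.0500, -0.0700, -0.0100)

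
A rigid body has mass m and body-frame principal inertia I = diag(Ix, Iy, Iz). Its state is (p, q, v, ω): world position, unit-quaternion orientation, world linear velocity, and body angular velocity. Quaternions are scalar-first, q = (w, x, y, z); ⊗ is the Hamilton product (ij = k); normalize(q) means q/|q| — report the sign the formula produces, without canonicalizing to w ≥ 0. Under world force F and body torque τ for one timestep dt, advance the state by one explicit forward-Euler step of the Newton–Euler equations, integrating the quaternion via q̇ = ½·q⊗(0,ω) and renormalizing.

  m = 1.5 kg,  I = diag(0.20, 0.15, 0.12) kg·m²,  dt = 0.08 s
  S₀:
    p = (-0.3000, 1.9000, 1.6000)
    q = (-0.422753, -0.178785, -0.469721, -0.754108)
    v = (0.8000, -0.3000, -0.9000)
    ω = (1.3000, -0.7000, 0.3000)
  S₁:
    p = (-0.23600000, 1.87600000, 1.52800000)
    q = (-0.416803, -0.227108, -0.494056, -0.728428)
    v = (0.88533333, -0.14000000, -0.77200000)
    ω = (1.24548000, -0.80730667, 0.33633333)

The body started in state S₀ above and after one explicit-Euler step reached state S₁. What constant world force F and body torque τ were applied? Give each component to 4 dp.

rate change Δω = (-0.05452000, -0.10730667, 0.03633333)
gyro term ω₀×Iω₀ = (0.0063, 0.0312, 0.0455)
I·α + gyro = (-0.1300, -0.1700, 0.1000)
Δv = v₁−v₀ = (0.08533333, 0.16000000, 0.12800000)
applied force F = (1.6000, 3.0000, 2.4000)

F = (1.6000, 3.0000, 2.4000)
τ = (-0.1300, -0.1700, 0.1000)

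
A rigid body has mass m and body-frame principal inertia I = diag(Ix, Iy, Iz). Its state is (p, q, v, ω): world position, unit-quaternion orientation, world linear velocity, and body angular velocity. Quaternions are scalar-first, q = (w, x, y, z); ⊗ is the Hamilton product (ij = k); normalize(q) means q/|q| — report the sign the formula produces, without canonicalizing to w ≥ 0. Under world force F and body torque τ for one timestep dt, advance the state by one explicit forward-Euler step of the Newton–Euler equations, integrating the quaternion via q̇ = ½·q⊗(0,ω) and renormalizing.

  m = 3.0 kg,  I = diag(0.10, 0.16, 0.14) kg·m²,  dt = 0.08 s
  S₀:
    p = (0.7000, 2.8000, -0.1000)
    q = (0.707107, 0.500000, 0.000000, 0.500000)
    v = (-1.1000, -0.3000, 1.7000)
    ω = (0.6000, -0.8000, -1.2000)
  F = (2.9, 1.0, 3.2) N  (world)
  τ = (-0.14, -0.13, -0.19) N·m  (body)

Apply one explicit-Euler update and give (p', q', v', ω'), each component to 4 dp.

gyro term ω×Iω = (-0.0192, 0.0288, -0.0288)
angular accel α = (-1.2080, -0.9925, -1.1514)
new body rate ω' = (0.5034, -0.8794, -1.2921)
q⊗(0,ω) = (0.3000000, 0.8242642, 0.3343144, -1.2485284)
q' = normalize(q + ½dt·q⊗(0,ω)) = (0.7177, 0.5319, 0.0133, 0.4492)
a = (0.9667, 0.3333, 1.0667)
p + v·dt = (0.6120, 2.7760, 0.0360)
v' = v + a·dt = (-1.0227, -0.2733, 1.7853)

p' = (0.6120, 2.7760, 0.0360)
q' = (0.7177, 0.5319, 0.0133, 0.4492)
v' = (-1.0227, -0.2733, 1.7853)
ω' = (0.5034, -0.8794, -1.2921)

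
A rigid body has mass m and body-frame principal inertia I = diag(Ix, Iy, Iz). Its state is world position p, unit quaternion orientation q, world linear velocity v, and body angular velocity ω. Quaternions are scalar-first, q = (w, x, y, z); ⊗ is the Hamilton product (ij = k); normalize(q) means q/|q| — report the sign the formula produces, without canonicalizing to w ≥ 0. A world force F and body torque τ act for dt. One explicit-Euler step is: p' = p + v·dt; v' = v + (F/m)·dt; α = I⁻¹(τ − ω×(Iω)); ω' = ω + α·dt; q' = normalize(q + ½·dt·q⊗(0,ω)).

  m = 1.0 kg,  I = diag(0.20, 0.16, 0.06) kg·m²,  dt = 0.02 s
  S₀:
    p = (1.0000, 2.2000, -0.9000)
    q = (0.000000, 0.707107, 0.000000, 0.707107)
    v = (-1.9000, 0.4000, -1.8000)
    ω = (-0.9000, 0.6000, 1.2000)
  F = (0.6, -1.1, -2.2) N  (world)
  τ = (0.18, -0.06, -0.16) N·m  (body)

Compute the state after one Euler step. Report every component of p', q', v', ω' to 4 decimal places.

α = I⁻¹(τ − ω×Iω) = (1.2600, 0.5700, -3.0267)
ω' = ω + α·dt = (-0.8748, 0.6114, 1.1395)
Hamilton product q⊗(0,ω) = (-0.2121321, -0.4242642, -1.4849247, 0.4242642)
q + ½dt·q⊗(0,ω), renormalized = (-0.0021, 0.7028, -0.0148, 0.7113)
linear accel F/m = (0.6000, -1.1000, -2.2000)
p + v·dt = (0.9620, 2.2080, -0.9360)
v + (F/m)dt = (-1.8880, 0.3780, -1.8440)

p' = (0.9620, 2.2080, -0.9360)
q' = (-0.0021, 0.7028, -0.0148, 0.7113)
v' = (-1.8880, 0.3780, -1.8440)
ω' = (-0.8748, 0.6114, 1.1395)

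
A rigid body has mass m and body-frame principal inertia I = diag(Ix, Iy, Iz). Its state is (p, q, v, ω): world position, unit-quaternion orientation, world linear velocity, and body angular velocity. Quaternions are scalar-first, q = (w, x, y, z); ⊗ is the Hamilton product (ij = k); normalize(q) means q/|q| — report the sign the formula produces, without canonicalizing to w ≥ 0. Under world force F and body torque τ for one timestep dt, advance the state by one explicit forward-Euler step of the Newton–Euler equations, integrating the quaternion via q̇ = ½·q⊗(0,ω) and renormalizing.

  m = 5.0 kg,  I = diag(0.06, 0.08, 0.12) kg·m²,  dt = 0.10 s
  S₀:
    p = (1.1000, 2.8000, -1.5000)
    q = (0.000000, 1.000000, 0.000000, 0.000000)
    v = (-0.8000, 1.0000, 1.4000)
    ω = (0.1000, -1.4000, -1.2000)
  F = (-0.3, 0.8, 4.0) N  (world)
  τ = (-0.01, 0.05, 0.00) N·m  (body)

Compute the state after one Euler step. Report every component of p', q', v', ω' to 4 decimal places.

p' = (1.0200, 2.9000, -1.3600)
q' = (-0.0050, 0.9958, 0.0597, -0.0697)
v' = (-0.8060, 1.0160, 1.4800)
ω' = (-0.0287, -1.3465, -1.1977)

a = (-0.0600, 0.1600, 0.8000)
p' = p + v·dt = (1.0200, 2.9000, -1.3600)
v + (F/m)dt = (-0.8060, 1.0160, 1.4800)
α = I⁻¹(τ − ω×Iω) = (-1.2867, 0.5350, 0.0233)
ω' = ω + α·dt = (-0.0287, -1.3465, -1.1977)
q⊗(0,ω) = (-0.1000000, 0.0000000, 1.2000000, -1.4000000)
q' = normalize(q + ½dt·q⊗(0,ω)) = (-0.0050, 0.9958, 0.0597, -0.0697)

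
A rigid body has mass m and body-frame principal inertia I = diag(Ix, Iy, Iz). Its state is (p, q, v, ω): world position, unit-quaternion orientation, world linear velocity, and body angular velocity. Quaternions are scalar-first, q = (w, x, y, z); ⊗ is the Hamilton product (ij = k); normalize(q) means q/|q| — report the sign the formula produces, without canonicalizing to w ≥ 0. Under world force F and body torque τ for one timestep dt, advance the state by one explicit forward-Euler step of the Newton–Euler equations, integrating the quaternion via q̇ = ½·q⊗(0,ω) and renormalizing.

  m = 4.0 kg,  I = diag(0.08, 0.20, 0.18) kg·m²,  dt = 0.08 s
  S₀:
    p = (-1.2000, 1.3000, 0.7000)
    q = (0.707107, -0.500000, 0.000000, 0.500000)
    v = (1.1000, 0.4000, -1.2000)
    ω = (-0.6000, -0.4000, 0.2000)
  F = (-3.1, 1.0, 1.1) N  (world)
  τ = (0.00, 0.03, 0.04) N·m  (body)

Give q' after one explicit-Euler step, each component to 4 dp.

2q̇ = q⊗(0,ω) = (-0.4000000, -0.2242642, -0.4828428, 0.3414214)
q' = normalize(q + ½dt·q⊗(0,ω)) = (0.6908, -0.5087, -0.0193, 0.5134)

q' = (0.6908, -0.5087, -0.0193, 0.5134)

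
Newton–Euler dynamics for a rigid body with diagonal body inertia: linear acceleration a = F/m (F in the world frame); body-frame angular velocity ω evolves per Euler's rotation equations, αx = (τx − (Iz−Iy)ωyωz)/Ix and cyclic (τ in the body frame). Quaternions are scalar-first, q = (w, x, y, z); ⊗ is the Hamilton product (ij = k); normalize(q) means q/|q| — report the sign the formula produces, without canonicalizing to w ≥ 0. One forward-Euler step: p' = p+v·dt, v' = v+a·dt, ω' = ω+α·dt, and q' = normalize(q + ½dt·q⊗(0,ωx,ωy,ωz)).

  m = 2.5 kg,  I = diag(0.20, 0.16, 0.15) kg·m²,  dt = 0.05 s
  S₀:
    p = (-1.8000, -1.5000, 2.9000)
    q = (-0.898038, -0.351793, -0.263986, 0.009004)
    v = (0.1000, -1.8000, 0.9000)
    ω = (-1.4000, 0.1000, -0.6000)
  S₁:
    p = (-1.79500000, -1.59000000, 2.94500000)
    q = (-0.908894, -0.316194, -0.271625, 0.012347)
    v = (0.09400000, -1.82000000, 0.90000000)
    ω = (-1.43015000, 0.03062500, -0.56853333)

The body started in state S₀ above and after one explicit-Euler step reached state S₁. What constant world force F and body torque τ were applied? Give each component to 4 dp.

F = (-0.3000, -1.0000, 0.0000)
τ = (-0.1200, -0.1800, 0.1000)

velocity change Δv = (-0.00600000, -0.02000000, 0.00000000)
applied force F = (-0.3000, -1.0000, 0.0000)
rate change Δω = (-0.03015000, -0.06937500, 0.03146667)
I·α + gyro = (-0.1200, -0.1800, 0.1000)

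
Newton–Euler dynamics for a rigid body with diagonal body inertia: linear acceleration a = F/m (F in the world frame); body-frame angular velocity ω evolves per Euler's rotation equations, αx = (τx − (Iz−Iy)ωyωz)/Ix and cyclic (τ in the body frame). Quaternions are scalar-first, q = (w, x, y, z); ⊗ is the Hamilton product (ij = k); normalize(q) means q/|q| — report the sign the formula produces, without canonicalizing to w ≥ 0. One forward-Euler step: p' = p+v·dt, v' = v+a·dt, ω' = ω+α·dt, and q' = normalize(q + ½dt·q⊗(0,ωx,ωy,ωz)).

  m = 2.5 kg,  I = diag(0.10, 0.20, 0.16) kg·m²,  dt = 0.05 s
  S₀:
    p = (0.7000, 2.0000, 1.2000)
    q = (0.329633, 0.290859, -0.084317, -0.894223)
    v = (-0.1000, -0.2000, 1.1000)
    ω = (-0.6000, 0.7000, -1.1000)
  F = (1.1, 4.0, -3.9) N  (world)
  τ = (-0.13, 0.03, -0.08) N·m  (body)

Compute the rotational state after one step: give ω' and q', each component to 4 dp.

ω' = (-0.6804, 0.7174, -1.1119)
q' = (0.3107, 0.3037, -0.0571, -0.8989)

gyro term ω×Iω = (0.0308, -0.0396, -0.0420)
α = I⁻¹(τ − ω×Iω) = (-1.6080, 0.3480, -0.2375)
ω + α·dt = (-0.6804, 0.7174, -1.1119)
2q̇ = q⊗(0,ω) = (-0.7501080, 0.5209250, 1.0872218, -0.2095852)
q + ½dt·q⊗(0,ω), renormalized = (0.3107, 0.3037, -0.0571, -0.8989)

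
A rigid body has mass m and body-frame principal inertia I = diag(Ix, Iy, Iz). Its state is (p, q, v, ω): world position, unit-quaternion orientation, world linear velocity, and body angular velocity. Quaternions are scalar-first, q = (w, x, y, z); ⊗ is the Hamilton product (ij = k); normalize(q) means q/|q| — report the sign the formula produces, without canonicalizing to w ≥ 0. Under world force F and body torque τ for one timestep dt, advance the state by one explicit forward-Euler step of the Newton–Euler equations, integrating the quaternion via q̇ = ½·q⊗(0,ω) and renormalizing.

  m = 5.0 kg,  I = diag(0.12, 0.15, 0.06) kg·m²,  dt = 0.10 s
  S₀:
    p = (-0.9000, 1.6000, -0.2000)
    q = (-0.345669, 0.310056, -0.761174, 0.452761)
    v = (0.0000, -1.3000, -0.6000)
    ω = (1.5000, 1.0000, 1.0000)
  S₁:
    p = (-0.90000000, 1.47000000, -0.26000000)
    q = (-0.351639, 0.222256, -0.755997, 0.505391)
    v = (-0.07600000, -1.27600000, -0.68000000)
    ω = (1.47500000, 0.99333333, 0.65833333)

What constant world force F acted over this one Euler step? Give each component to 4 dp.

velocity change Δv = (-0.07600000, 0.02400000, -0.08000000)
F = m·Δv/dt = (-3.8000, 1.2000, -4.0000)

F = (-3.8000, 1.2000, -4.0000)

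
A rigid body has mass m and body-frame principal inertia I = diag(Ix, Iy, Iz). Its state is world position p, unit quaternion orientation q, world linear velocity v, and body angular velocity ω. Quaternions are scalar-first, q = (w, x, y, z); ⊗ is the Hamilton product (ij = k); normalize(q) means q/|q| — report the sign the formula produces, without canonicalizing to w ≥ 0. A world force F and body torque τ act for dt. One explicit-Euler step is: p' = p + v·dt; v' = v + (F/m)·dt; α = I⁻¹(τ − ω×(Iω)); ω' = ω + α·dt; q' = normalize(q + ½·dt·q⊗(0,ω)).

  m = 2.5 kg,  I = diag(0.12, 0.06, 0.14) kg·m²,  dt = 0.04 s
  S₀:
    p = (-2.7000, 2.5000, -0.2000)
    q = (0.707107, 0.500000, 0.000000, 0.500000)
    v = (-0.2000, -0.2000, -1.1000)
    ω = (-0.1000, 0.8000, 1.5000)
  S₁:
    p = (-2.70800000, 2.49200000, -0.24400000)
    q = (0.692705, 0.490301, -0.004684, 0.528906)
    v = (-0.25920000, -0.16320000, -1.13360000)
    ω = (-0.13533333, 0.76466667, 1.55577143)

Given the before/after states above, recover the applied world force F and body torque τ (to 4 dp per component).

v₁ − v₀ = (-0.05920000, 0.03680000, -0.03360000)
F = m·Δv/dt = (-3.7000, 2.3000, -2.1000)
rate change Δω = (-0.03533333, -0.03533333, 0.05577143)
I·α + gyro = (-0.0100, -0.0500, 0.2000)

F = (-3.7000, 2.3000, -2.1000)
τ = (-0.0100, -0.0500, 0.2000)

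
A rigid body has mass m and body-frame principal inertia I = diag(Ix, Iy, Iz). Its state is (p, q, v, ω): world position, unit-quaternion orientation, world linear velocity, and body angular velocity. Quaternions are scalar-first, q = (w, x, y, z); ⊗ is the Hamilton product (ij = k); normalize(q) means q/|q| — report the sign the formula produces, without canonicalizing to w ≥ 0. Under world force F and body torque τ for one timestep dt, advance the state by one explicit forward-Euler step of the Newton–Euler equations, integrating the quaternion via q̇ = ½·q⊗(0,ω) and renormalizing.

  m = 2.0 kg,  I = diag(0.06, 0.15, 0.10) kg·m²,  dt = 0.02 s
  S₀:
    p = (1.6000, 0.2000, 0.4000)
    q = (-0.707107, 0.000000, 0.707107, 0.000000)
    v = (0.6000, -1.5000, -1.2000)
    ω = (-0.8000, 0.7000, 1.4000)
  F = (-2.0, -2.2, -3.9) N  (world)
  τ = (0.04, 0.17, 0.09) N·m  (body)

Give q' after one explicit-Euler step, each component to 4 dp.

q' = (-0.7119, 0.0156, 0.7020, -0.0042)

Hamilton product q⊗(0,ω) = (-0.4949749, 1.5556354, -0.4949749, -0.4242642)
q' = normalize(q + ½dt·q⊗(0,ω)) = (-0.7119, 0.0156, 0.7020, -0.0042)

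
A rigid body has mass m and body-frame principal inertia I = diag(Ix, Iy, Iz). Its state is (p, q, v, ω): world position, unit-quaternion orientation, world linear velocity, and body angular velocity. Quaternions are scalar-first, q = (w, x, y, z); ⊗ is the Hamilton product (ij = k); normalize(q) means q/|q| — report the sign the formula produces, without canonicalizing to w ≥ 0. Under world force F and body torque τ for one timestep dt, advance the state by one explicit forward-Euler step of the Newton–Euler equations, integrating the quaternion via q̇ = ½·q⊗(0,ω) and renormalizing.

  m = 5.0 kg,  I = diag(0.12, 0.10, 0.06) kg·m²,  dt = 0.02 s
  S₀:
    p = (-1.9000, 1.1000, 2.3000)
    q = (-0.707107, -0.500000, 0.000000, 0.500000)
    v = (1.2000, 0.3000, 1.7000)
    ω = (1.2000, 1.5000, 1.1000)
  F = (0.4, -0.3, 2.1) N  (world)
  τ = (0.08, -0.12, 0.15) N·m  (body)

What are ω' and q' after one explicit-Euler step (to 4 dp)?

ω' = (1.2243, 1.4602, 1.1620)
q' = (-0.7064, -0.5159, 0.0009, 0.4846)

precession coupling ω×(Iω) = (-0.0660, 0.0792, -0.0360)
angular accel α = (1.2167, -1.9920, 3.1000)
new body rate ω' = (1.2243, 1.4602, 1.1620)
q⊗(0,ω) = (0.0500000, -1.5985284, 0.0893395, -1.5278177)
q' = normalize(q + ½dt·q⊗(0,ω)) = (-0.7064, -0.5159, 0.0009, 0.4846)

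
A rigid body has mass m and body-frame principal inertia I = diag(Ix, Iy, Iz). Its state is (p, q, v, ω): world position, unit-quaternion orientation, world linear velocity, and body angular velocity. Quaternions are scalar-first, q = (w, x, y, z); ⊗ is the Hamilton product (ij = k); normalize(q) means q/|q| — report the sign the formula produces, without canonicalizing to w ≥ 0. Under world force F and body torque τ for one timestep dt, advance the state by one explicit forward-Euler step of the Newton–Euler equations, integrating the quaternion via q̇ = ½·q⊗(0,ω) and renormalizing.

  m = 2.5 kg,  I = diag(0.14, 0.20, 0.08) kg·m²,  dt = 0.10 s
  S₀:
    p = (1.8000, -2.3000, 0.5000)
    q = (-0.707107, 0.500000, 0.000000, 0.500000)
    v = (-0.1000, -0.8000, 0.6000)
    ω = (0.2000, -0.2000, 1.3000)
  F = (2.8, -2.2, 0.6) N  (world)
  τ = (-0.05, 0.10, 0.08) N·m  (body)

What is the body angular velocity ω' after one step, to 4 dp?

α = I⁻¹(τ − ω×Iω) = (-0.5800, 0.4220, 1.0300)
ω' = ω + α·dt = (0.1420, -0.1578, 1.4030)

ω' = (0.1420, -0.1578, 1.4030)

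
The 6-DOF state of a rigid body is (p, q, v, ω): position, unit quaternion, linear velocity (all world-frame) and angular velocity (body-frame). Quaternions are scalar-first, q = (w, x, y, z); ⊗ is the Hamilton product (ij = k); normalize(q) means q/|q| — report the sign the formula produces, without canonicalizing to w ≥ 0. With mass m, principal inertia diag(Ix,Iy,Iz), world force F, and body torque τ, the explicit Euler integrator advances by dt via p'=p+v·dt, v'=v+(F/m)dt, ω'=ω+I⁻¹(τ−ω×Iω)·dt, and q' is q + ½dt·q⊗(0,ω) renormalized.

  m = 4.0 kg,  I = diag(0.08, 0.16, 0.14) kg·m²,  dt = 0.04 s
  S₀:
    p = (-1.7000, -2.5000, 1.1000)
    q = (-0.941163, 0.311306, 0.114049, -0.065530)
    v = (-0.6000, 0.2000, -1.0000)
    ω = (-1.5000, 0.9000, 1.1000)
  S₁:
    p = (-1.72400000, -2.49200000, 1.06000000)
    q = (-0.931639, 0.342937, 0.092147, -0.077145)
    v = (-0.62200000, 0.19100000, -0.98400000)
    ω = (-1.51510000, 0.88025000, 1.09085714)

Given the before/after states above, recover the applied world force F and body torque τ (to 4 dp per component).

v₁ − v₀ = (-0.02200000, -0.00900000, 0.01600000)
F = m·Δv/dt = (-2.2000, -0.9000, 1.6000)
Δω = ω₁−ω₀ = (-0.01510000, -0.01975000, -0.00914286)
ω₀×(Iω₀) = (-0.0198, 0.0990, -0.1080)
applied torque τ = (-0.0500, 0.0200, -0.1400)

F = (-2.2000, -0.9000, 1.6000)
τ = (-0.0500, 0.0200, -0.1400)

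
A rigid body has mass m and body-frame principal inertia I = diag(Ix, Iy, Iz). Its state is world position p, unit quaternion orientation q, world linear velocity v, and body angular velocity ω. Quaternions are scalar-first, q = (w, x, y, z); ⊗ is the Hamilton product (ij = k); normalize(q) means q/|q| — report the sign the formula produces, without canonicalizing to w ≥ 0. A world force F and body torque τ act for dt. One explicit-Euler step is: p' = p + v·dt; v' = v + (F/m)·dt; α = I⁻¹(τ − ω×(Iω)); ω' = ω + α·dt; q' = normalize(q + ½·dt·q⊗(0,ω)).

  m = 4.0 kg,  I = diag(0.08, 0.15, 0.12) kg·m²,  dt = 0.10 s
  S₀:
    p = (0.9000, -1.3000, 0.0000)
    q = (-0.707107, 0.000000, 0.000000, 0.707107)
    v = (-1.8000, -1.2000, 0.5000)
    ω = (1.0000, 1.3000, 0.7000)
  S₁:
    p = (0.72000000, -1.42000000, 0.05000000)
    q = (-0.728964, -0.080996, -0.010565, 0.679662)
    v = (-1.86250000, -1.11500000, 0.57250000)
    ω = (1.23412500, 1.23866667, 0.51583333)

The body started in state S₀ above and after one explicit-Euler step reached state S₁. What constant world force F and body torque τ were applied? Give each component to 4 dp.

Δω = ω₁−ω₀ = (0.23412500, -0.06133333, -0.18416667)
precession coupling = (-0.0273, -0.0280, 0.0910)
τ = I·(Δω/dt) + ω₀×(Iω₀) = (0.1600, -0.1200, -0.1300)
velocity change Δv = (-0.06250000, 0.08500000, 0.07250000)
m·(v₁−v₀)/dt = (-2.5000, 3.4000, 2.9000)

F = (-2.5000, 3.4000, 2.9000)
τ = (0.1600, -0.1200, -0.1300)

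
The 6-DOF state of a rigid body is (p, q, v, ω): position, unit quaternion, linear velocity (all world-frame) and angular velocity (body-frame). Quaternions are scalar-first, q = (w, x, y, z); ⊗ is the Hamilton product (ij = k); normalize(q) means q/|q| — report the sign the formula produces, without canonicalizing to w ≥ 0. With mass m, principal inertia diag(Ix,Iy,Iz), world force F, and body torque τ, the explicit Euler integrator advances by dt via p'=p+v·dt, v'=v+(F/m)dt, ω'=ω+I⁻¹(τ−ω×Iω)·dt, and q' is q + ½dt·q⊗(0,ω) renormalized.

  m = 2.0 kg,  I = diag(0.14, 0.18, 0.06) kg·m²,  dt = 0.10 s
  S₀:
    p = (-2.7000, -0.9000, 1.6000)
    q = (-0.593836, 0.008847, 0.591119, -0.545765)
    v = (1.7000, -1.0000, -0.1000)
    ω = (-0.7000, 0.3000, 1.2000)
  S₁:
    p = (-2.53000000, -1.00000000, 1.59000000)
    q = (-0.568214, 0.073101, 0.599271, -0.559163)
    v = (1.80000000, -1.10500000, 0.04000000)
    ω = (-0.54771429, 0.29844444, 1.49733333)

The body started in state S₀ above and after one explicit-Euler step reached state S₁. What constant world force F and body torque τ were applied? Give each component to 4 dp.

F = (2.0000, -2.1000, 2.8000)
τ = (0.1700, -0.0700, 0.1700)

Δω = ω₁−ω₀ = (0.15228571, -0.00155556, 0.29733333)
gyro term ω₀×Iω₀ = (-0.0432, -0.0672, -0.0084)
τ = I·(Δω/dt) + ω₀×(Iω₀) = (0.1700, -0.0700, 0.1700)
velocity change Δv = (0.10000000, -0.10500000, 0.14000000)
F = m·Δv/dt = (2.0000, -2.1000, 2.8000)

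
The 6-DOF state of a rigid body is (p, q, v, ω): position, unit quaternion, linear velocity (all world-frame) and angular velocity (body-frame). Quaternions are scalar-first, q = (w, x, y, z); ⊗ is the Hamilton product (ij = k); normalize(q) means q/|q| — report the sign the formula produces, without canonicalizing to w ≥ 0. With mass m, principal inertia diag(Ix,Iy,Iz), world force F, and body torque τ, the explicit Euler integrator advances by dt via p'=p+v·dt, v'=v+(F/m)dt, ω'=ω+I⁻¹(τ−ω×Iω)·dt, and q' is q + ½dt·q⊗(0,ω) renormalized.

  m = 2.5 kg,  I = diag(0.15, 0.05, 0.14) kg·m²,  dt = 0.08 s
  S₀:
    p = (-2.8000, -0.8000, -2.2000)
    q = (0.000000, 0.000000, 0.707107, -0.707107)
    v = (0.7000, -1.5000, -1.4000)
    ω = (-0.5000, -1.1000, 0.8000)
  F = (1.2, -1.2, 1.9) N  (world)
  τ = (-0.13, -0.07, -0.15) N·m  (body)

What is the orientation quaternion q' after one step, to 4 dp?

2q̇ = q⊗(0,ω) = (1.3435033, -0.2121321, 0.3535535, 0.3535535)
q' = normalize(q + ½dt·q⊗(0,ω)) = (0.0537, -0.0085, 0.7200, -0.6918)

q' = (0.0537, -0.0085, 0.7200, -0.6918)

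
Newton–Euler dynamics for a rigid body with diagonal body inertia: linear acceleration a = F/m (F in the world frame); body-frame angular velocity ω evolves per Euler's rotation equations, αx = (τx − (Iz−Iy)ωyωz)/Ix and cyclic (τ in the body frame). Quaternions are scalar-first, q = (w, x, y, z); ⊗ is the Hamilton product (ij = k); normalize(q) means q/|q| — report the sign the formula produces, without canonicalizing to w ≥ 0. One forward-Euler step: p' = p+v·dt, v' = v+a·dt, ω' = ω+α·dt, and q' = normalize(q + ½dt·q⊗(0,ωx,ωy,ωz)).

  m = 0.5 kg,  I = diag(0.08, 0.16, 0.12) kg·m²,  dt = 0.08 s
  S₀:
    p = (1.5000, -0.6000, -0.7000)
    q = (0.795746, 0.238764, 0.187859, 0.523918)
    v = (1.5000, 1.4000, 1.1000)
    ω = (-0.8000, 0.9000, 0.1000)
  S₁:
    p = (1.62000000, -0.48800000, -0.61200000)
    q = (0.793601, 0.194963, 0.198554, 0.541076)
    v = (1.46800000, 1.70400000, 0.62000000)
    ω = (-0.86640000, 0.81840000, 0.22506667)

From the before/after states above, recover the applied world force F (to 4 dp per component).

F = (-0.2000, 1.9000, -3.0000)

v₁ − v₀ = (-0.03200000, 0.30400000, -0.48000000)
m·(v₁−v₀)/dt = (-0.2000, 1.9000, -3.0000)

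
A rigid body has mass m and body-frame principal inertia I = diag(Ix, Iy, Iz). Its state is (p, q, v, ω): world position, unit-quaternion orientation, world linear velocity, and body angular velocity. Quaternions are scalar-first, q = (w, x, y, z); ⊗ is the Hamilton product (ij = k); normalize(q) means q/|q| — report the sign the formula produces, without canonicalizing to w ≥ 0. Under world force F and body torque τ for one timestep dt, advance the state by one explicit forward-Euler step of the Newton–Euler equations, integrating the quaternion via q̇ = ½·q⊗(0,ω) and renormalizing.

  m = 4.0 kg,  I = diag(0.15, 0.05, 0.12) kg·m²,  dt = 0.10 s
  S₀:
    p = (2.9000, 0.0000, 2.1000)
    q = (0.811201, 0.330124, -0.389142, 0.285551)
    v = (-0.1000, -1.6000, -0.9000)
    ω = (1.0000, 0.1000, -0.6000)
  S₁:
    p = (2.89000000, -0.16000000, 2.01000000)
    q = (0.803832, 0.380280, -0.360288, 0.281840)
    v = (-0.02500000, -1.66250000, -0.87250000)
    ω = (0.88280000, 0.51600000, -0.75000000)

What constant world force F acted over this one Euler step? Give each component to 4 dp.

v₁ − v₀ = (0.07500000, -0.06250000, 0.02750000)
m·(v₁−v₀)/dt = (3.0000, -2.5000, 1.1000)

F = (3.0000, -2.5000, 1.1000)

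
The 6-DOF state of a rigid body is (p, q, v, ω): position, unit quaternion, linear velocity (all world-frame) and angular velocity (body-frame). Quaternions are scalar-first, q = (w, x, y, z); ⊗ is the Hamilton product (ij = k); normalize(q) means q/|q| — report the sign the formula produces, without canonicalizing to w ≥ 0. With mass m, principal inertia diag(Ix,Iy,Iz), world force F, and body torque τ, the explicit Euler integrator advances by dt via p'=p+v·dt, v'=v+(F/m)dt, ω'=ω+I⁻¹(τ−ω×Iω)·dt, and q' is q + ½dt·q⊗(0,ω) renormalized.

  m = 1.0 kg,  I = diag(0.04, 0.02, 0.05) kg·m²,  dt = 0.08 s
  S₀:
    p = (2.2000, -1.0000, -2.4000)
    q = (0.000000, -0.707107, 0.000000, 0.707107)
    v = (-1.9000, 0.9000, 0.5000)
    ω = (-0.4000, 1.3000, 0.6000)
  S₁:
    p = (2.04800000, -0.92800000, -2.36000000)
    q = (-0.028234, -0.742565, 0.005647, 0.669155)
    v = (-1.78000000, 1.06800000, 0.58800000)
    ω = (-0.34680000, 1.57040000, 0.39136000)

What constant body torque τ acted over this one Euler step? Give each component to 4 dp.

Δω = ω₁−ω₀ = (0.05320000, 0.27040000, -0.20864000)
ω₀×(Iω₀) = (0.0234, 0.0024, 0.0104)
applied torque τ = (0.0500, 0.0700, -0.1200)

τ = (0.0500, 0.0700, -0.1200)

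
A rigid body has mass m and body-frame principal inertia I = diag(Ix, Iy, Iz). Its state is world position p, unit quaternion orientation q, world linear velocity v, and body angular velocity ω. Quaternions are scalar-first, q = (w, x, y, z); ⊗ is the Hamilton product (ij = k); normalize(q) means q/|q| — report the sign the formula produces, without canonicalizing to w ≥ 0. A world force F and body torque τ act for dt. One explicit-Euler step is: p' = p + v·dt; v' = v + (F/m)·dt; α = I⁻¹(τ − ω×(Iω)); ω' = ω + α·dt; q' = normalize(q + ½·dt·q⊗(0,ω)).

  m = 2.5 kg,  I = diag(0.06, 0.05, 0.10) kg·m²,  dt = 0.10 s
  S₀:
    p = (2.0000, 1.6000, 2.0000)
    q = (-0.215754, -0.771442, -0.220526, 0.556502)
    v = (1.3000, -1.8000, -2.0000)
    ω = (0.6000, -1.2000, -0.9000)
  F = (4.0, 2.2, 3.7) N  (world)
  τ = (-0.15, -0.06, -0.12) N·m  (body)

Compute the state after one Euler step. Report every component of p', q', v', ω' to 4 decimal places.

ω×(Iω) gyroscopic = (0.0540, 0.0216, 0.0072)
(τ − ω×Iω)/I = (-3.4000, -1.6320, -1.2720)
new body rate ω' = (0.2600, -1.3632, -1.0272)
Hamilton product q⊗(0,ω) = (0.6990858, 0.7368234, -0.1014918, 1.2522246)
q + ½dt·q⊗(0,ω), renormalized = (-0.1802, -0.7322, -0.2249, 0.6171)
a = (1.6000, 0.8800, 1.4800)
p' = p + v·dt = (2.1300, 1.4200, 1.8000)
new velocity v' = (1.4600, -1.7120, -1.8520)

p' = (2.1300, 1.4200, 1.8000)
q' = (-0.1802, -0.7322, -0.2249, 0.6171)
v' = (1.4600, -1.7120, -1.8520)
ω' = (0.2600, -1.3632, -1.0272)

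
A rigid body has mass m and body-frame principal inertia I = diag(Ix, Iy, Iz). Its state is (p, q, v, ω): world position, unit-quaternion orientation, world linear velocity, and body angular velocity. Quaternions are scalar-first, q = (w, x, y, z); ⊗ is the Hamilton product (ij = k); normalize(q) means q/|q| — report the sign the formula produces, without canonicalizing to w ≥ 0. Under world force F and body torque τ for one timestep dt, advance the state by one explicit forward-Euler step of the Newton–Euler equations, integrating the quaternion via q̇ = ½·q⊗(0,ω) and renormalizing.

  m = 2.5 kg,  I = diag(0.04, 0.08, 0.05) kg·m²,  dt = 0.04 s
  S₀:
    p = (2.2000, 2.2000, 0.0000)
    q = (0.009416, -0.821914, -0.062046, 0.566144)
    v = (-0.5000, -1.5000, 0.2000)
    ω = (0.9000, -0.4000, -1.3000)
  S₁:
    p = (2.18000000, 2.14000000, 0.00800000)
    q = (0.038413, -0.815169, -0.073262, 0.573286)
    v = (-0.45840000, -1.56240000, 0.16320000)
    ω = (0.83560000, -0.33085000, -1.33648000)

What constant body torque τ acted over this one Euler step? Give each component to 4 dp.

ω₁ − ω₀ = (-0.06440000, 0.06915000, -0.03648000)
I·α + gyro = (-0.0800, 0.1500, -0.0600)

τ = (-0.0800, 0.1500, -0.0600)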